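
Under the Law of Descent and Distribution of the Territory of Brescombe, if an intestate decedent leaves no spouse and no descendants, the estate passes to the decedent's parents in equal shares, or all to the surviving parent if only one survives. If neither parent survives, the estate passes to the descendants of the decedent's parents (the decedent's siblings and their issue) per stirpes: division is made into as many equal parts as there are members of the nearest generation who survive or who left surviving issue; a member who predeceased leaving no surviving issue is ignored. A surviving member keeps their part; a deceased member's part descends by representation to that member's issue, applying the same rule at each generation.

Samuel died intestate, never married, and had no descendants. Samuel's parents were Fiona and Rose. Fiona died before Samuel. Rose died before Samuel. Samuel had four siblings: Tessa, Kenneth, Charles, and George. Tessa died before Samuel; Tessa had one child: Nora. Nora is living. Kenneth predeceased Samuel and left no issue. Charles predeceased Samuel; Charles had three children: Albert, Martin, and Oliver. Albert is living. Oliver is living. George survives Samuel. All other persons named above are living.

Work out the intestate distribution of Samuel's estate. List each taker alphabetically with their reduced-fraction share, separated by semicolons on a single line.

Albert 1/9; George 1/3; Martin 1/9; Nora 1/3; Oliver 1/9

Neither parent survives and there are no descendants, so the estate passes to Samuel's siblings and their issue per stirpes.
Kenneth left no surviving issue, so that branch lapses and is disregarded.
The estate is divided into 3 equal shares of 1/3 among Tessa, Charles, George.
Tessa predeceased; the 1/3 allotted to Tessa's branch passes to Tessa's issue by representation.
Nora is the sole taker at this level and receives the full 1/3.
Charles predeceased; the 1/3 allotted to Charles's branch passes to Charles's issue by representation.
The 1/3 is divided into 3 equal shares of 1/9 among Albert, Martin, Oliver.
Albert is living and takes 1/9.
Martin is living and takes 1/9.
Oliver is living and takes 1/9.
George is living and takes 1/3.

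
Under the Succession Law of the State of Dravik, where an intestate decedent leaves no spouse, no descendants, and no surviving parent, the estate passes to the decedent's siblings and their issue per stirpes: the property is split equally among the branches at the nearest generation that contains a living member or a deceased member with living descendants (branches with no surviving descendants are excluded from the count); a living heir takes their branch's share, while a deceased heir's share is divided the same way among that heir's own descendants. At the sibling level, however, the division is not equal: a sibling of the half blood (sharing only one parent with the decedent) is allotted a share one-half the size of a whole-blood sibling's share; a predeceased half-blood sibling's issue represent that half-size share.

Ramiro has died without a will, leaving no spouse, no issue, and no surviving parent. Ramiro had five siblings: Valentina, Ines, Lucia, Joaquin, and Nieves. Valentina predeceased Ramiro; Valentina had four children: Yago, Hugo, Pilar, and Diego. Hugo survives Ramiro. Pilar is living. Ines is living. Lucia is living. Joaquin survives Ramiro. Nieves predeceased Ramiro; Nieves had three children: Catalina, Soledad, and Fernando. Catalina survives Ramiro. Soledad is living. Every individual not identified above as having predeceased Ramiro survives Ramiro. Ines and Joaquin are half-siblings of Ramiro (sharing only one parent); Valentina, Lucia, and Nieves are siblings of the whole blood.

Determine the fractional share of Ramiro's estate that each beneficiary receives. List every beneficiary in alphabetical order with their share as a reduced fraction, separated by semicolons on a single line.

No spouse, descendants, or parent survives, so the estate passes to Ramiro's siblings per stirpes.
Half-blood siblings count for one-half the weight of whole-blood siblings at the initial division.
Dividing 1 in proportion to weights (total weight 4): Valentina (weight 1) → 1/4; Ines (weight 1/2) → 1/8; Lucia (weight 1) → 1/4; Joaquin (weight 1/2) → 1/8; Nieves (weight 1) → 1/4.
Valentina predeceased; the 1/4 allotted to Valentina's branch passes to Valentina's issue by representation.
The 1/4 is divided into 4 equal shares of 1/16 among Yago, Hugo, Pilar, Diego.
Yago is living and takes 1/16.
Hugo is living and takes 1/16.
Pilar is living and takes 1/16.
Diego is living and takes 1/16.
Ines is living and takes 1/8.
Lucia is living and takes 1/4.
Joaquin is living and takes 1/8.
Nieves predeceased; the 1/4 allotted to Nieves's branch passes to Nieves's issue by representation.
The 1/4 is divided into 3 equal shares of 1/12 among Catalina, Soledad, Fernando.
Catalina is living and takes 1/12.
Soledad is living and takes 1/12.
Fernando is living and takes 1/12.

Catalina 1/12; Diego 1/16; Fernando 1/12; Hugo 1/16; Ines 1/8; Joaquin 1/8; Lucia 1/4; Pilar 1/16; Soledad 1/12; Yago 1/16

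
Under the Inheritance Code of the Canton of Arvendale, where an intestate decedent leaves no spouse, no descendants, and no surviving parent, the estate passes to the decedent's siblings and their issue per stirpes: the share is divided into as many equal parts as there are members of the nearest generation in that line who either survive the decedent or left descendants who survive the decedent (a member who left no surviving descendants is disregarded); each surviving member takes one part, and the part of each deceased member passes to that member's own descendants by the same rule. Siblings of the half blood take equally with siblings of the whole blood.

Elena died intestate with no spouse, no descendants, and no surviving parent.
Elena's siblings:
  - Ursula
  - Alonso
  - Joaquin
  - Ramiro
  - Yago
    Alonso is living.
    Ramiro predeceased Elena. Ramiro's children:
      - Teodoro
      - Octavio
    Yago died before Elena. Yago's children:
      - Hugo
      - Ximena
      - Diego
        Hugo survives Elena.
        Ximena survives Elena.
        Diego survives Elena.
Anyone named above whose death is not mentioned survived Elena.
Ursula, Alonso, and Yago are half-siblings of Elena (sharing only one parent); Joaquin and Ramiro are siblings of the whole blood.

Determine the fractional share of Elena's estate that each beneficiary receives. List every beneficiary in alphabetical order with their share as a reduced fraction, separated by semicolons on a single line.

No spouse, descendants, or parent survives, so the estate passes to Elena's siblings per stirpes.
Half-blood and whole-blood siblings take equally under the stated rule.
The estate is divided into 5 equal shares of 1/5 among Ursula, Alonso, Joaquin, Ramiro, Yago.
Ursula is living and takes 1/5.
Alonso is living and takes 1/5.
Joaquin is living and takes 1/5.
Ramiro predeceased; the 1/5 allotted to Ramiro's branch passes to Ramiro's issue by representation.
The 1/5 is divided into 2 equal shares of 1/10 among Teodoro, Octavio.
Teodoro is living and takes 1/10.
Octavio is living and takes 1/10.
Yago predeceased; the 1/5 allotted to Yago's branch passes to Yago's issue by representation.
The 1/5 is divided into 3 equal shares of 1/15 among Hugo, Ximena, Diego.
Hugo is living and takes 1/15.
Ximena is living and takes 1/15.
Diego is living and takes 1/15.

Alonso 1/5; Diego 1/15; Hugo 1/15; Joaquin 1/5; Octavio 1/10; Teodoro 1/10; Ursula 1/5; Ximena 1/15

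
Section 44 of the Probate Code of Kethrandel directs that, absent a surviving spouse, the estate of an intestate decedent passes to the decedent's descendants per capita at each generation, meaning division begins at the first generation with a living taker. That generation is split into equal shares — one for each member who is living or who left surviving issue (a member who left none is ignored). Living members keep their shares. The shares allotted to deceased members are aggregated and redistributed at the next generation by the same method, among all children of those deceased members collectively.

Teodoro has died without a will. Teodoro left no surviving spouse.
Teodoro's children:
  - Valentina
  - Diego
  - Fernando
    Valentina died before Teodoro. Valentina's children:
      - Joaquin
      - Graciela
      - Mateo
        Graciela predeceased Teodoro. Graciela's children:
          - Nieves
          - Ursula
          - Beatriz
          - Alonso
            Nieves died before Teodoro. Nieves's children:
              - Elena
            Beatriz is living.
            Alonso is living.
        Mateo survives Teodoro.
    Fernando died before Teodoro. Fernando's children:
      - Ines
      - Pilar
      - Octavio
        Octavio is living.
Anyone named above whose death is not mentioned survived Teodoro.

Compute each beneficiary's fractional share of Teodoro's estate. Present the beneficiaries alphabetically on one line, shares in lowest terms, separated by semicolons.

Alonso 1/36; Beatriz 1/36; Diego 1/3; Elena 1/36; Ines 1/9; Joaquin 1/9; Mateo 1/9; Octavio 1/9; Pilar 1/9; Ursula 1/36

There is no surviving spouse, so the entire estate passes to Teodoro's descendants per capita at each generation.
At generation 1 (Valentina, Diego, Fernando) there are 3 shares of (1)/3 = 1/3 each.
Living: Diego — each takes 1/3.
Deceased: Valentina and Fernando. Their combined 2/3 is pooled and carried to generation 2.
At generation 2 (Joaquin, Graciela, Mateo, Ines, Pilar, Octavio) there are 6 shares of (2/3)/6 = 1/9 each.
Living: Joaquin, Mateo, Ines, Pilar, and Octavio — each takes 1/9.
Deceased: Graciela. That 1/9 share is carried to generation 3.
At generation 3 (Nieves, Ursula, Beatriz, Alonso) there are 4 shares of (1/9)/4 = 1/36 each.
Living: Ursula, Beatriz, and Alonso — each takes 1/36.
Deceased: Nieves. That 1/36 share is carried to generation 4.
At generation 4 (Elena) there are 1 shares of (1/36)/1 = 1/36 each.
Living: Elena — each takes 1/36.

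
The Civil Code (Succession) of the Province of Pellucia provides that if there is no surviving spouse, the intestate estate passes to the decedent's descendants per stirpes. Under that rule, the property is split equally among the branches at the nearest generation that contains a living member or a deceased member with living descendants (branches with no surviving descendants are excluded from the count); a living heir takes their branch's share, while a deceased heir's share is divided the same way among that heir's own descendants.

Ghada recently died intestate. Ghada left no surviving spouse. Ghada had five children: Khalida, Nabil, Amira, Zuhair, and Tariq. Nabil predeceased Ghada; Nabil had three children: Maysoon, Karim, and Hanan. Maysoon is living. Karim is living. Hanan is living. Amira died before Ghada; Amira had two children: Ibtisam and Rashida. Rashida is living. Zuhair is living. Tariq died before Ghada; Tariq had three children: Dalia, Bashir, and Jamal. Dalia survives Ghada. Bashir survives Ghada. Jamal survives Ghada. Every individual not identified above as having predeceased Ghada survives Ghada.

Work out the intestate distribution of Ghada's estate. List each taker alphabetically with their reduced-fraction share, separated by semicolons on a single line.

Bashir 1/15; Dalia 1/15; Hanan 1/15; Ibtisam 1/10; Jamal 1/15; Karim 1/15; Khalida 1/5; Maysoon 1/15; Rashida 1/10; Zuhair 1/5

There is no surviving spouse, so the entire estate passes to Ghada's descendants per stirpes.
The estate is divided into 5 equal shares of 1/5 among Khalida, Nabil, Amira, Zuhair, Tariq.
Khalida is living and takes 1/5.
Nabil predeceased; the 1/5 allotted to Nabil's branch passes to Nabil's issue by representation.
The 1/5 is divided into 3 equal shares of 1/15 among Maysoon, Karim, Hanan.
Maysoon is living and takes 1/15.
Karim is living and takes 1/15.
Hanan is living and takes 1/15.
Amira predeceased; the 1/5 allotted to Amira's branch passes to Amira's issue by representation.
The 1/5 is divided into 2 equal shares of 1/10 among Ibtisam, Rashida.
Ibtisam is living and takes 1/10.
Rashida is living and takes 1/10.
Zuhair is living and takes 1/5.
Tariq predeceased; the 1/5 allotted to Tariq's branch passes to Tariq's issue by representation.
The 1/5 is divided into 3 equal shares of 1/15 among Dalia, Bashir, Jamal.
Dalia is living and takes 1/15.
Bashir is living and takes 1/15.
Jamal is living and takes 1/15.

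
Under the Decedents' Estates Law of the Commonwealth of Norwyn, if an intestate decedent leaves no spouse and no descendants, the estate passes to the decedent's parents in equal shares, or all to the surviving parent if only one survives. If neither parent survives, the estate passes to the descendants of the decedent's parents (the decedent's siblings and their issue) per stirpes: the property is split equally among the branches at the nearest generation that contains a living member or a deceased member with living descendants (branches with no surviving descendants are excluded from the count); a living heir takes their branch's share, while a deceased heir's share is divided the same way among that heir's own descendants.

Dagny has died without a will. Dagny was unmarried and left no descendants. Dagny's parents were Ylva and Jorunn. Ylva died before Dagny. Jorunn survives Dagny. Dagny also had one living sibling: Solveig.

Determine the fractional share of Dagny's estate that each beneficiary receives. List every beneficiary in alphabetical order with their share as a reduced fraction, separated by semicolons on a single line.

Jorunn 1

Only one parent, Jorunn, survives, so Jorunn takes the entire estate. The siblings take nothing because a surviving parent has priority.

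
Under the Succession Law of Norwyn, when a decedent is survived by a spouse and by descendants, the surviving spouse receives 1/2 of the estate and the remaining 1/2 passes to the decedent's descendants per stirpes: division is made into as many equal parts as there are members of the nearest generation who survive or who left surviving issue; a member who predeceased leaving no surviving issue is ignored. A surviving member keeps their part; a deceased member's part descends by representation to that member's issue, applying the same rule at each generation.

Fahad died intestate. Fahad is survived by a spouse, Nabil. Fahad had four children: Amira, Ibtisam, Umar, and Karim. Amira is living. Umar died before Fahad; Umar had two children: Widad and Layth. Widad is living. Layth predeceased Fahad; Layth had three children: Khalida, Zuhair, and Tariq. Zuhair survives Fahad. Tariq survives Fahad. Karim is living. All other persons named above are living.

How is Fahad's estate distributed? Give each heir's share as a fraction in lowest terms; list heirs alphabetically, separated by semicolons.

Amira 1/8; Ibtisam 1/8; Karim 1/8; Khalida 1/48; Nabil 1/2; Tariq 1/48; Widad 1/16; Zuhair 1/48

Nabil, as surviving spouse, takes 1/2.
The remaining 1/2 passes to Fahad's descendants per stirpes.
The 1/2 is divided into 4 equal shares of 1/8 among Amira, Ibtisam, Umar, Karim.
Amira is living and takes 1/8.
Ibtisam is living and takes 1/8.
Umar predeceased; the 1/8 allotted to Umar's branch passes to Umar's issue by representation.
The 1/8 is divided into 2 equal shares of 1/16 among Widad, Layth.
Widad is living and takes 1/16.
Layth predeceased; the 1/16 allotted to Layth's branch passes to Layth's issue by representation.
The 1/16 is divided into 3 equal shares of 1/48 among Khalida, Zuhair, Tariq.
Khalida is living and takes 1/48.
Zuhair is living and takes 1/48.
Tariq is living and takes 1/48.
Karim is living and takes 1/8.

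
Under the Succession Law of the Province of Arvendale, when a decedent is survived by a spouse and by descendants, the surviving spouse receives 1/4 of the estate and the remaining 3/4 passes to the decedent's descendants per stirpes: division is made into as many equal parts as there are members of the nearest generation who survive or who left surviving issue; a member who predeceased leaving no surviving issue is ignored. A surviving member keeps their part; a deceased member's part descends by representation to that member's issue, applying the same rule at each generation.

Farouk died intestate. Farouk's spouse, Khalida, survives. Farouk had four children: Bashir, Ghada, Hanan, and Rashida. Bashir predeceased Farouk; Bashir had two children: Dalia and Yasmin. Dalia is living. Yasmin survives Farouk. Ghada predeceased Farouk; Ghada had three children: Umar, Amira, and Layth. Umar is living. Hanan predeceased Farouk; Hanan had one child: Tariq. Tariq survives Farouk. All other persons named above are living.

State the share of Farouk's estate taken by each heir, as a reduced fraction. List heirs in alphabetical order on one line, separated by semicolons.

Khalida, as surviving spouse, takes 1/4.
The remaining 3/4 passes to Farouk's descendants per stirpes.
The 3/4 is divided into 4 equal shares of 3/16 among Bashir, Ghada, Hanan, Rashida.
Bashir predeceased; the 3/16 allotted to Bashir's branch passes to Bashir's issue by representation.
The 3/16 is divided into 2 equal shares of 3/32 among Dalia, Yasmin.
Dalia is living and takes 3/32.
Yasmin is living and takes 3/32.
Ghada predeceased; the 3/16 allotted to Ghada's branch passes to Ghada's issue by representation.
The 3/16 is divided into 3 equal shares of 1/16 among Umar, Amira, Layth.
Umar is living and takes 1/16.
Amira is living and takes 1/16.
Layth is living and takes 1/16.
Hanan predeceased; the 3/16 allotted to Hanan's branch passes to Hanan's issue by representation.
Tariq is the sole taker at this level and receives the full 3/16.
Rashida is living and takes 3/16.

Amira 1/16; Dalia 3/32; Khalida 1/4; Layth 1/16; Rashida 3/16; Tariq 3/16; Umar 1/16; Yasmin 3/32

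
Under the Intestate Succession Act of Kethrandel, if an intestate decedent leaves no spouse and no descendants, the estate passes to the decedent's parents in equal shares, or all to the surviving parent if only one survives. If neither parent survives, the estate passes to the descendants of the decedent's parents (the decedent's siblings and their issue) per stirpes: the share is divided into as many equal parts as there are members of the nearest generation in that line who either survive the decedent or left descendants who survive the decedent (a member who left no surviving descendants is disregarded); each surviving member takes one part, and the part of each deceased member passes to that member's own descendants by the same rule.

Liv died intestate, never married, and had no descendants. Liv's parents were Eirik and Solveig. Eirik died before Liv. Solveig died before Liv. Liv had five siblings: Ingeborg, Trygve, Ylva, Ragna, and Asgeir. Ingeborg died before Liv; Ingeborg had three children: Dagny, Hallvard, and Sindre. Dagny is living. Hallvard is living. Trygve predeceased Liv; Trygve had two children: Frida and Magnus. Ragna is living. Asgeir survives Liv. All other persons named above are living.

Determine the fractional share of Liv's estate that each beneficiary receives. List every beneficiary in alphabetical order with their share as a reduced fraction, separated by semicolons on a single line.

Neither parent survives and there are no descendants, so the estate passes to Liv's siblings and their issue per stirpes.
The estate is divided into 5 equal shares of 1/5 among Ingeborg, Trygve, Ylva, Ragna, Asgeir.
Ingeborg predeceased; the 1/5 allotted to Ingeborg's branch passes to Ingeborg's issue by representation.
The 1/5 is divided into 3 equal shares of 1/15 among Dagny, Hallvard, Sindre.
Dagny is living and takes 1/15.
Hallvard is living and takes 1/15.
Sindre is living and takes 1/15.
Trygve predeceased; the 1/5 allotted to Trygve's branch passes to Trygve's issue by representation.
The 1/5 is divided into 2 equal shares of 1/10 among Frida, Magnus.
Frida is living and takes 1/10.
Magnus is living and takes 1/10.
Ylva is living and takes 1/5.
Ragna is living and takes 1/5.
Asgeir is living and takes 1/5.

Asgeir 1/5; Dagny 1/15; Frida 1/10; Hallvard 1/15; Magnus 1/10; Ragna 1/5; Sindre 1/15; Ylva 1/5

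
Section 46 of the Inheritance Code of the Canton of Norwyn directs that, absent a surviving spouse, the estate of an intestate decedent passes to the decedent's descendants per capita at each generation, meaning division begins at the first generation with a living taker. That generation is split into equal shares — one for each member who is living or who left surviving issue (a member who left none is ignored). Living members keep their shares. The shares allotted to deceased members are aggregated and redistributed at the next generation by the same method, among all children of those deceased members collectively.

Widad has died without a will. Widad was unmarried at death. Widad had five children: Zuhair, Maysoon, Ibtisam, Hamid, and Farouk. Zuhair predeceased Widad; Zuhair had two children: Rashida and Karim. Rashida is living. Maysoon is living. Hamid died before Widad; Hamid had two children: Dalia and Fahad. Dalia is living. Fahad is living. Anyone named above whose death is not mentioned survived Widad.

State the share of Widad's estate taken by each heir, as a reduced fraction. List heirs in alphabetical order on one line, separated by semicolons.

Dalia 1/10; Fahad 1/10; Farouk 1/5; Ibtisam 1/5; Karim 1/10; Maysoon 1/5; Rashida 1/10

There is no surviving spouse, so the entire estate passes to Widad's descendants per capita at each generation.
At generation 1 (Zuhair, Maysoon, Ibtisam, Hamid, Farouk) there are 5 shares of (1)/5 = 1/5 each.
Living: Maysoon, Ibtisam, and Farouk — each takes 1/5.
Deceased: Zuhair and Hamid. Their combined 2/5 is pooled and carried to generation 2.
At generation 2 (Rashida, Karim, Dalia, Fahad) there are 4 shares of (2/5)/4 = 1/10 each.
Living: Rashida, Karim, Dalia, and Fahad — each takes 1/10.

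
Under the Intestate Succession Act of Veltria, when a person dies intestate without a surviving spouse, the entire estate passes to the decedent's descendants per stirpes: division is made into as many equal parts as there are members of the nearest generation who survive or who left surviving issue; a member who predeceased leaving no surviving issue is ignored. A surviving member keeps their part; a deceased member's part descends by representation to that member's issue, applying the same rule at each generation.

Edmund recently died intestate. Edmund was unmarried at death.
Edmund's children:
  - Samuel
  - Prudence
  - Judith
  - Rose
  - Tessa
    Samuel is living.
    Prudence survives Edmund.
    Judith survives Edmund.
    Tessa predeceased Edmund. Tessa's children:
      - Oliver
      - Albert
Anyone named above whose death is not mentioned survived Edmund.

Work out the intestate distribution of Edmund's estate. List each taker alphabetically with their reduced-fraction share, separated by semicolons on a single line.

Albert 1/10; Judith 1/5; Oliver 1/10; Prudence 1/5; Rose 1/5; Samuel 1/5

There is no surviving spouse, so the entire estate passes to Edmund's descendants per stirpes.
The estate is divided into 5 equal shares of 1/5 among Samuel, Prudence, Judith, Rose, Tessa.
Samuel is living and takes 1/5.
Prudence is living and takes 1/5.
Judith is living and takes 1/5.
Rose is living and takes 1/5.
Tessa predeceased; the 1/5 allotted to Tessa's branch passes to Tessa's issue by representation.
The 1/5 is divided into 2 equal shares of 1/10 among Oliver, Albert.
Oliver is living and takes 1/10.
Albert is living and takes 1/10.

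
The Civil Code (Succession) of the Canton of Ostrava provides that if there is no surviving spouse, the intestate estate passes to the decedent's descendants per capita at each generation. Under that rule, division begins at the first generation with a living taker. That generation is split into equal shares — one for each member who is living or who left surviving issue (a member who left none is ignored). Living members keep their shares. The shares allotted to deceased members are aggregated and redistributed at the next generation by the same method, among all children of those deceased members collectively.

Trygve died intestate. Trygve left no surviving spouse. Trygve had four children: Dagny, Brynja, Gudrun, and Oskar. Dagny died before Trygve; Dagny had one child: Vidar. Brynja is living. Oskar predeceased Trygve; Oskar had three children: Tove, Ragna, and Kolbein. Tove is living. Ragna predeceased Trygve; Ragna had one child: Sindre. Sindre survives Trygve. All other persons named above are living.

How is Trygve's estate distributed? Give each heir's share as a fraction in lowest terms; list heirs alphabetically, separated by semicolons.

There is no surviving spouse, so the entire estate passes to Trygve's descendants per capita at each generation.
At generation 1 (Dagny, Brynja, Gudrun, Oskar) there are 4 shares of (1)/4 = 1/4 each.
Living: Brynja and Gudrun — each takes 1/4.
Deceased: Dagny and Oskar. Their combined 1/2 is pooled and carried to generation 2.
At generation 2 (Vidar, Tove, Ragna, Kolbein) there are 4 shares of (1/2)/4 = 1/8 each.
Living: Vidar, Tove, and Kolbein — each takes 1/8.
Deceased: Ragna. That 1/8 share is carried to generation 3.
At generation 3 (Sindre) there are 1 shares of (1/8)/1 = 1/8 each.
Living: Sindre — each takes 1/8.

Brynja 1/4; Gudrun 1/4; Kolbein 1/8; Sindre 1/8; Tove 1/8; Vidar 1/8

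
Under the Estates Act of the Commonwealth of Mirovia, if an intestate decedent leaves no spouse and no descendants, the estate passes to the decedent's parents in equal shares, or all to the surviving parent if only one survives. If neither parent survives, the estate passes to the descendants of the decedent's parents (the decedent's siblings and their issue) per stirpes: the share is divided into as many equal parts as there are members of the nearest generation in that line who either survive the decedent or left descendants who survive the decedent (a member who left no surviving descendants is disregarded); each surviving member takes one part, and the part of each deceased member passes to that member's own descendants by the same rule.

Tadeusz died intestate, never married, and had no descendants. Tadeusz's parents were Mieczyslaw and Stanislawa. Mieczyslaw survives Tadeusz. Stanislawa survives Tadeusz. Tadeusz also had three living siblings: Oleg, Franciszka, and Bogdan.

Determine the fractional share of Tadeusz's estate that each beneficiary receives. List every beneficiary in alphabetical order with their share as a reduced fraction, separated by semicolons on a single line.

Both parents survive, so Mieczyslaw and Stanislawa each take 1/2. The siblings take nothing because a surviving parent has priority.

Mieczyslaw 1/2; Stanislawa 1/2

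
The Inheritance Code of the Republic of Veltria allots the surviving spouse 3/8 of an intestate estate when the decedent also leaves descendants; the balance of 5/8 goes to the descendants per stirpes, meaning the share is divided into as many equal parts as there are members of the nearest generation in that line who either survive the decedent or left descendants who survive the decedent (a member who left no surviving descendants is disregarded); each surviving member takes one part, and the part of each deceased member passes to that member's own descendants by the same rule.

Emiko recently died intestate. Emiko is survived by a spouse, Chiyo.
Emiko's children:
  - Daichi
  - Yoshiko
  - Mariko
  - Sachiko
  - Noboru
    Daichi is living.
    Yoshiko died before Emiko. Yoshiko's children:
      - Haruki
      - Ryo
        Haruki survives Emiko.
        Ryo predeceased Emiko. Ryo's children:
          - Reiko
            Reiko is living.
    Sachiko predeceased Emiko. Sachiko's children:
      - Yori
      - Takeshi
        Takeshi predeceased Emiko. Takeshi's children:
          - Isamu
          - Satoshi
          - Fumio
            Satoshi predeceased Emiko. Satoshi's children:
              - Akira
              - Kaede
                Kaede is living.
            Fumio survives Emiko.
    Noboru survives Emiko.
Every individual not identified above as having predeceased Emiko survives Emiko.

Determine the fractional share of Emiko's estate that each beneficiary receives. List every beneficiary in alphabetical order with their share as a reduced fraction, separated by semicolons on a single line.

Chiyo, as surviving spouse, takes 3/8.
The remaining 5/8 passes to Emiko's descendants per stirpes.
The 5/8 is divided into 5 equal shares of 1/8 among Daichi, Yoshiko, Mariko, Sachiko, Noboru.
Daichi is living and takes 1/8.
Yoshiko predeceased; the 1/8 allotted to Yoshiko's branch passes to Yoshiko's issue by representation.
The 1/8 is divided into 2 equal shares of 1/16 among Haruki, Ryo.
Haruki is living and takes 1/16.
Ryo predeceased; the 1/16 allotted to Ryo's branch passes to Ryo's issue by representation.
Reiko is the sole taker at this level and receives the full 1/16.
Mariko is living and takes 1/8.
Sachiko predeceased; the 1/8 allotted to Sachiko's branch passes to Sachiko's issue by representation.
The 1/8 is divided into 2 equal shares of 1/16 among Yori, Takeshi.
Yori is living and takes 1/16.
Takeshi predeceased; the 1/16 allotted to Takeshi's branch passes to Takeshi's issue by representation.
The 1/16 is divided into 3 equal shares of 1/48 among Isamu, Satoshi, Fumio.
Isamu is living and takes 1/48.
Satoshi predeceased; the 1/48 allotted to Satoshi's branch passes to Satoshi's issue by representation.
The 1/48 is divided into 2 equal shares of 1/96 among Akira, Kaede.
Akira is living and takes 1/96.
Kaede is living and takes 1/96.
Fumio is living and takes 1/48.
Noboru is living and takes 1/8.

Akira 1/96; Chiyo 3/8; Daichi 1/8; Fumio 1/48; Haruki 1/16; Isamu 1/48; Kaede 1/96; Mariko 1/8; Noboru 1/8; Reiko 1/16; Yori 1/16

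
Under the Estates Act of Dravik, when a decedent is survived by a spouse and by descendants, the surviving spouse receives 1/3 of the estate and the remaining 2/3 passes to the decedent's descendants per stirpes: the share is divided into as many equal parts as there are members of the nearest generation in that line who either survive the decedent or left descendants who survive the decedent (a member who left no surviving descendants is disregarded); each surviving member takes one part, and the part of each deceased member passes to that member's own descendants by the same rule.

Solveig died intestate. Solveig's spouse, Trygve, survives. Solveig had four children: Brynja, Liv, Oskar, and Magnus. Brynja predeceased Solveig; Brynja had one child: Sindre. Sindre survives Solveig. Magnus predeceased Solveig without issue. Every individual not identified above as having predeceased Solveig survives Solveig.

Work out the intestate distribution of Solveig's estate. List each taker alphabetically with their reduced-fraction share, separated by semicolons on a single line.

Trygve, as surviving spouse, takes 1/3.
The remaining 2/3 passes to Solveig's descendants per stirpes.
Magnus left no surviving issue, so that branch lapses and is disregarded.
The 2/3 is divided into 3 equal shares of 2/9 among Brynja, Liv, Oskar.
Brynja predeceased; the 2/9 allotted to Brynja's branch passes to Brynja's issue by representation.
Sindre is the sole taker at this level and receives the full 2/9.
Liv is living and takes 2/9.
Oskar is living and takes 2/9.

Liv 2/9; Oskar 2/9; Sindre 2/9; Trygve 1/3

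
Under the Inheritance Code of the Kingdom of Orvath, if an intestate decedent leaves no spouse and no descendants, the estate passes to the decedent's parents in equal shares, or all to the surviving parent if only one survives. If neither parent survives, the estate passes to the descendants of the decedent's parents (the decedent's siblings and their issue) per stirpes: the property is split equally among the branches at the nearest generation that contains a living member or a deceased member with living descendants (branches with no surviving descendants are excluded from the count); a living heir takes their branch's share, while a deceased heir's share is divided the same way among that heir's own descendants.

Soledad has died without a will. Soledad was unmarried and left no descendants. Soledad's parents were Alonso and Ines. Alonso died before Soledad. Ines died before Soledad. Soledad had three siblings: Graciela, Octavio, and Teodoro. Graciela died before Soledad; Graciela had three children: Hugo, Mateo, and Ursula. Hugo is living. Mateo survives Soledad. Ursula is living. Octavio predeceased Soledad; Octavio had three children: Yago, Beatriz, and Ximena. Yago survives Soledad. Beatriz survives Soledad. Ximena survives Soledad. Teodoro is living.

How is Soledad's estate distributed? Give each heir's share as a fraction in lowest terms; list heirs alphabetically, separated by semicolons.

Neither parent survives and there are no descendants, so the estate passes to Soledad's siblings and their issue per stirpes.
The estate is divided into 3 equal shares of 1/3 among Graciela, Octavio, Teodoro.
Graciela predeceased; the 1/3 allotted to Graciela's branch passes to Graciela's issue by representation.
The 1/3 is divided into 3 equal shares of 1/9 among Hugo, Mateo, Ursula.
Hugo is living and takes 1/9.
Mateo is living and takes 1/9.
Ursula is living and takes 1/9.
Octavio predeceased; the 1/3 allotted to Octavio's branch passes to Octavio's issue by representation.
The 1/3 is divided into 3 equal shares of 1/9 among Yago, Beatriz, Ximena.
Yago is living and takes 1/9.
Beatriz is living and takes 1/9.
Ximena is living and takes 1/9.
Teodoro is living and takes 1/3.

Beatriz 1/9; Hugo 1/9; Mateo 1/9; Teodoro 1/3; Ursula 1/9; Ximena 1/9; Yago 1/9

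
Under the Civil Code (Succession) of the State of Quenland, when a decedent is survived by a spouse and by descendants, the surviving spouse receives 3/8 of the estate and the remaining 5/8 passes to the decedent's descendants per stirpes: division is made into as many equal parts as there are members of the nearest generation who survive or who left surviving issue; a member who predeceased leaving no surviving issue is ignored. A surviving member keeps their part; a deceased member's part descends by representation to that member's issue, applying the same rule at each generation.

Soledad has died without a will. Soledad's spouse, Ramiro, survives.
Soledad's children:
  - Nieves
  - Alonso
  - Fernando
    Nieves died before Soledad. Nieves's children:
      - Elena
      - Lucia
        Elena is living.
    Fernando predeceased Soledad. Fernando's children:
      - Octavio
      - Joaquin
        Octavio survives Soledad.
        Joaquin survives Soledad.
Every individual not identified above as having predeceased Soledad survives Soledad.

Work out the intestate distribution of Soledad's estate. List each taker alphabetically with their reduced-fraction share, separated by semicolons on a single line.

Alonso 5/24; Elena 5/48; Joaquin 5/48; Lucia 5/48; Octavio 5/48; Ramiro 3/8

Ramiro, as surviving spouse, takes 3/8.
The remaining 5/8 passes to Soledad's descendants per stirpes.
The 5/8 is divided into 3 equal shares of 5/24 among Nieves, Alonso, Fernando.
Nieves predeceased; the 5/24 allotted to Nieves's branch passes to Nieves's issue by representation.
The 5/24 is divided into 2 equal shares of 5/48 among Elena, Lucia.
Elena is living and takes 5/48.
Lucia is living and takes 5/48.
Alonso is living and takes 5/24.
Fernando predeceased; the 5/24 allotted to Fernando's branch passes to Fernando's issue by representation.
The 5/24 is divided into 2 equal shares of 5/48 among Octavio, Joaquin.
Octavio is living and takes 5/48.
Joaquin is living and takes 5/48.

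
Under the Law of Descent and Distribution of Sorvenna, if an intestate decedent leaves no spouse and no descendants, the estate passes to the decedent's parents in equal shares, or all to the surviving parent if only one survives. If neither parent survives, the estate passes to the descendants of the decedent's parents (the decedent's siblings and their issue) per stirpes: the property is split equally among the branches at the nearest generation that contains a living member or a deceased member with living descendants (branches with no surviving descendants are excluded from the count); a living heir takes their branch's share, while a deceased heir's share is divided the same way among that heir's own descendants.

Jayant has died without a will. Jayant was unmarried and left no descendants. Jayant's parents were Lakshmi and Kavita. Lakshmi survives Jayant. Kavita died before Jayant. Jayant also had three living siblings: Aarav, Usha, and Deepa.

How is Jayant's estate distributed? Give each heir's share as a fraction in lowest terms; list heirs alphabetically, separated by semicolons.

Lakshmi 1

Only one parent, Lakshmi, survives, so Lakshmi takes the entire estate. The siblings take nothing because a surviving parent has priority.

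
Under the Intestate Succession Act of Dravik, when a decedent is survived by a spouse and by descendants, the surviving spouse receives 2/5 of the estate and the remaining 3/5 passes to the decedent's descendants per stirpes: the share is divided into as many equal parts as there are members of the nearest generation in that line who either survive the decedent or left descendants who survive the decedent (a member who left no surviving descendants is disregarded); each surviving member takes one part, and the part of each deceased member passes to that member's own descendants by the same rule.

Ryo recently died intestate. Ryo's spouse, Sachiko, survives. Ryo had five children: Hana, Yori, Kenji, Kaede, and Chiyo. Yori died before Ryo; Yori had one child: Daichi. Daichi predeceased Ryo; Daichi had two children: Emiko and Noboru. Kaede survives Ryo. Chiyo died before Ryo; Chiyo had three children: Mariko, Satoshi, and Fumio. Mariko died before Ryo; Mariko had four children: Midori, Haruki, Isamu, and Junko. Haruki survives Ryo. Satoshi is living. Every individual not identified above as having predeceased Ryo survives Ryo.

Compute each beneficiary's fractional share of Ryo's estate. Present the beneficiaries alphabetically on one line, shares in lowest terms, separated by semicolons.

Sachiko, as surviving spouse, takes 2/5.
The remaining 3/5 passes to Ryo's descendants per stirpes.
The 3/5 is divided into 5 equal shares of 3/25 among Hana, Yori, Kenji, Kaede, Chiyo.
Hana is living and takes 3/25.
Yori predeceased; the 3/25 allotted to Yori's branch passes to Yori's issue by representation.
Daichi's line is the sole branch at this level, so the full 3/25 passes to Daichi's issue by representation.
The 3/25 is divided into 2 equal shares of 3/50 among Emiko, Noboru.
Emiko is living and takes 3/50.
Noboru is living and takes 3/50.
Kenji is living and takes 3/25.
Kaede is living and takes 3/25.
Chiyo predeceased; the 3/25 allotted to Chiyo's branch passes to Chiyo's issue by representation.
The 3/25 is divided into 3 equal shares of 1/25 among Mariko, Satoshi, Fumio.
Mariko predeceased; the 1/25 allotted to Mariko's branch passes to Mariko's issue by representation.
The 1/25 is divided into 4 equal shares of 1/100 among Midori, Haruki, Isamu, Junko.
Midori is living and takes 1/100.
Haruki is living and takes 1/100.
Isamu is living and takes 1/100.
Junko is living and takes 1/100.
Satoshi is living and takes 1/25.
Fumio is living and takes 1/25.

Emiko 3/50; Fumio 1/25; Hana 3/25; Haruki 1/100; Isamu 1/100; Junko 1/100; Kaede 3/25; Kenji 3/25; Midori 1/100; Noboru 3/50; Sachiko 2/5; Satoshi 1/25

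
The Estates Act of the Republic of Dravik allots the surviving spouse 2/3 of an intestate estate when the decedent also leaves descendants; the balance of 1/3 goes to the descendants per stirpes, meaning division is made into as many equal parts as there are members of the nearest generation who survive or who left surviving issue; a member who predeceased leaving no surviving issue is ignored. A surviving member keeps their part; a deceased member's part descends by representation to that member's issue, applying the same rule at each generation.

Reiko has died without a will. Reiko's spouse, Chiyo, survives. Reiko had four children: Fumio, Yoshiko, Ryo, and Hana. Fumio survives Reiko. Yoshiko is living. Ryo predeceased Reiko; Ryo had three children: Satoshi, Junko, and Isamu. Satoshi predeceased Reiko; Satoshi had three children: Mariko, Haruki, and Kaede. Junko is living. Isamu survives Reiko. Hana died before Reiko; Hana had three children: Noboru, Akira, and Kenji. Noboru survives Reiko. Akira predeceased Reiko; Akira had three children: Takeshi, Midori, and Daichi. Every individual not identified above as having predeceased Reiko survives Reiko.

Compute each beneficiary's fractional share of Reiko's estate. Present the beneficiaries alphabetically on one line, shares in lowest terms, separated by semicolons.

Chiyo, as surviving spouse, takes 2/3.
The remaining 1/3 passes to Reiko's descendants per stirpes.
The 1/3 is divided into 4 equal shares of 1/12 among Fumio, Yoshiko, Ryo, Hana.
Fumio is living and takes 1/12.
Yoshiko is living and takes 1/12.
Ryo predeceased; the 1/12 allotted to Ryo's branch passes to Ryo's issue by representation.
The 1/12 is divided into 3 equal shares of 1/36 among Satoshi, Junko, Isamu.
Satoshi predeceased; the 1/36 allotted to Satoshi's branch passes to Satoshi's issue by representation.
The 1/36 is divided into 3 equal shares of 1/108 among Mariko, Haruki, Kaede.
Mariko is living and takes 1/108.
Haruki is living and takes 1/108.
Kaede is living and takes 1/108.
Junko is living and takes 1/36.
Isamu is living and takes 1/36.
Hana predeceased; the 1/12 allotted to Hana's branch passes to Hana's issue by representation.
The 1/12 is divided into 3 equal shares of 1/36 among Noboru, Akira, Kenji.
Noboru is living and takes 1/36.
Akira predeceased; the 1/36 allotted to Akira's branch passes to Akira's issue by representation.
The 1/36 is divided into 3 equal shares of 1/108 among Takeshi, Midori, Daichi.
Takeshi is living and takes 1/108.
Midori is living and takes 1/108.
Daichi is living and takes 1/108.
Kenji is living and takes 1/36.

Chiyo 2/3; Daichi 1/108; Fumio 1/12; Haruki 1/108; Isamu 1/36; Junko 1/36; Kaede 1/108; Kenji 1/36; Mariko 1/108; Midori 1/108; Noboru 1/36; Takeshi 1/108; Yoshiko 1/12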